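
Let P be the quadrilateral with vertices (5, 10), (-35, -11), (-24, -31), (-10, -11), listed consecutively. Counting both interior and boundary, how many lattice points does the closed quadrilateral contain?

Using the shoelace formula, 2A = |(5·(-11) − (-35)·10) + ((-35)·(-31) − (-24)·(-11)) + ((-24)·(-11) − (-10)·(-31)) + ((-10)·10 − 5·(-11))| = 1025, so the area is 512.5.
The number of boundary lattice points is Σ gcd(|Δx|,|Δy|) = gcd(40,21) + gcd(11,20) + gcd(14,20) + gcd(15,21) = 1+1+2+3 = 7.
Pick's theorem gives I = A − B/2 + 1 = 512.5 − 7/2 + 1 = 510, so the closed region contains I + B = 510 + 7 = 517 lattice points.

517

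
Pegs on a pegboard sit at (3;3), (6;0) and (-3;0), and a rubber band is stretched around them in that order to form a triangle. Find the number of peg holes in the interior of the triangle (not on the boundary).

By the shoelace formula, twice the signed area is |(3·0 − 6·3) + (6·0 − (-3)·0) + ((-3)·3 − 3·0)| = 27, so the area is 27/2.
The number of boundary lattice points is Σ gcd(|Δx|,|Δy|) = gcd(3,3) + gcd(9,0) + gcd(6,3) = 3+9+3 = 15.
By Pick's theorem A = I + B/2 − 1, so I = 27/2 − 15/2 + 1 = 7.

7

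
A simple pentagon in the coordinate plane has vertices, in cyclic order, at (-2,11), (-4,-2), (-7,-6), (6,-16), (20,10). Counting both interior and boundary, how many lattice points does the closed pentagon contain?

417

The shoelace formula gives twice the area as |[(-2)·(-2) − (-4)·11] + [(-4)·(-6) − (-7)·(-2)] + [(-7)·(-16) − 6·(-6)] + [6·10 − 20·(-16)] + [20·11 − (-2)·10]| = 826, so the area is 413.
Summing gcd(|Δx|,|Δy|) over the edges gives the boundary count: gcd(2,13) + gcd(3,4) + gcd(13,10) + gcd(14,26) + gcd(22,1) = 1+1+1+2+1 = 6.
Pick's theorem gives I = A − B/2 + 1 = 413 − 6/2 + 1 = 411, so the closed region contains I + B = 411 + 6 = 417 lattice points.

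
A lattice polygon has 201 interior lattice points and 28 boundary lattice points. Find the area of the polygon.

214

Pick's theorem states A = I + B/2 − 1, so A = 201 + 28/2 − 1 = 214.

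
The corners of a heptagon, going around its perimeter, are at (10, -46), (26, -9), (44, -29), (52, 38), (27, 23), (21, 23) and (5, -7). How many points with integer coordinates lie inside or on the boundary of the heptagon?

The shoelace formula gives twice the area as |[10·(-9) − 26·(-46)] + [26·(-29) − 44·(-9)] + [44·38 − 52·(-29)] + [52·23 − 27·38] + [27·23 − 21·23] + [21·(-7) − 5·23] + [5·(-46) − 10·(-7)]| = 3814, so the area is 1907.
Along each edge there are gcd(|Δx|,|Δy|)+1 lattice points, so counting each shared vertex once the boundary has gcd(16,37) + gcd(18,20) + gcd(8,67) + gcd(25,15) + gcd(6,0) + gcd(16,30) + gcd(5,39) = 1+2+1+5+6+2+1 = 18.
Pick's theorem gives I = A − B/2 + 1 = 1907 − 18/2 + 1 = 1899, so the closed region contains I + B = 1899 + 18 = 1917 lattice points.

1917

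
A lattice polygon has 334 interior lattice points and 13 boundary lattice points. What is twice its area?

Pick's theorem states A = I + B/2 − 1, so A = 334 + 13/2 − 1 = 679/2.
Hence 2A = 679.

679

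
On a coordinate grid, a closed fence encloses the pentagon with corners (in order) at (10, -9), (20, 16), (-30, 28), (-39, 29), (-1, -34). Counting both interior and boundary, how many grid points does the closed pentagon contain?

1659

The shoelace formula gives twice the area as |(10·16 − 20·(-9)) + (20·28 − (-30)·16) + ((-30)·29 − (-39)·28) + ((-39)·(-34) − (-1)·29) + ((-1)·(-9) − 10·(-34))| = 3306, so the area is 1653.
Summing gcd(|Δx|,|Δy|) over the edges gives the boundary count: gcd(10,25) + gcd(50,12) + gcd(9,1) + gcd(38,63) + gcd(11,25) = 5+2+1+1+1 = 10.
Pick's theorem gives I = A − B/2 + 1 = 1653 − 10/2 + 1 = 1649, so the closed region contains I + B = 1649 + 10 = 1659 lattice points.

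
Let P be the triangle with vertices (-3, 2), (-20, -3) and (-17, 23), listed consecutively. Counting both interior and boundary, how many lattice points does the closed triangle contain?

219

Using the shoelace formula, 2A = |[(-3)·(-3) − (-20)·2] + [(-20)·23 − (-17)·(-3)] + [(-17)·2 − (-3)·23]| = 427, so the area is 213.5.
The number of boundary lattice points is Σ gcd(|Δx|,|Δy|) = gcd(17,5) + gcd(3,26) + gcd(14,21) = 1+1+7 = 9.
Pick's theorem gives I = A − B/2 + 1 = 213.5 − 9/2 + 1 = 210, so the closed region contains I + B = 210 + 9 = 219 lattice points.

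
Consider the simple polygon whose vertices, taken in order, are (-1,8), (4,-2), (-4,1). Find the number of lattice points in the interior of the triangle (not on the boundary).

30

By the shoelace formula, twice the signed area is |((-1)·(-2) − 4·8) + (4·1 − (-4)·(-2)) + ((-4)·8 − (-1)·1)| = 65, so the area is 65/2.
Summing gcd(|Δx|,|Δy|) over the edges gives the boundary count: gcd(5,10) + gcd(8,3) + gcd(3,7) = 5+1+1 = 7.
By Pick's theorem A = I + B/2 − 1, so I = 65/2 − 7/2 + 1 = 30.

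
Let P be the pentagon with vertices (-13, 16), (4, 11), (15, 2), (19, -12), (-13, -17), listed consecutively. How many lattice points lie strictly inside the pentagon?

The shoelace formula gives twice the area as |((-13)·11 − 4·16) + (4·2 − 15·11) + (15·(-12) − 19·2) + (19·(-17) − (-13)·(-12)) + ((-13)·16 − (-13)·(-17))| = 1490, so the area is 745.
The number of boundary lattice points is Σ gcd(|Δx|,|Δy|) = gcd(17,5) + gcd(11,9) + gcd(4,14) + gcd(32,5) + gcd(0,33) = 1+1+2+1+33 = 38.
Pick's theorem gives I = A − B/2 + 1 = 745 − 38/2 + 1 = 727.

727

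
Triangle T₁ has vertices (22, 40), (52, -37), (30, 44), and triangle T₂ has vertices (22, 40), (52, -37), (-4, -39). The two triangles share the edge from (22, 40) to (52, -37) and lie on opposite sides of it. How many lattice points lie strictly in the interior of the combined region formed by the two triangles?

2551

The union is the simple quadrilateral with vertices (22, 40), (30, 44), (52, -37), (-4, -39) in order.
By the shoelace formula, twice the signed area is |(22·44 − 30·40) + (30·(-37) − 52·44) + (52·(-39) − (-4)·(-37)) + ((-4)·40 − 22·(-39))| = 5108, so the area is 2554.
Summing gcd(|Δx|,|Δy|) over the edges gives the boundary count: gcd(8,4) + gcd(22,81) + gcd(56,2) + gcd(26,79) = 4+1+2+1 = 8.
By Pick's theorem I = A − B/2 + 1 = 2554 − 8/2 + 1 = 2551.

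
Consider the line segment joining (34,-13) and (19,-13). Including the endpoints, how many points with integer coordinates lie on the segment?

The number of lattice points on a segment between lattice points is gcd(|Δx|,|Δy|) + 1 = gcd(15,0) + 1 = 15 + 1 = 16.

16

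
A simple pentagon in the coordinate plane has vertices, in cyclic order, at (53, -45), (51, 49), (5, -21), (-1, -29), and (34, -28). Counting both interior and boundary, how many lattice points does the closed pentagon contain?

2194

By the shoelace formula, twice the signed area is |(53·49 − 51·(-45)) + (51·(-21) − 5·49) + (5·(-29) − (-1)·(-21)) + ((-1)·(-28) − 34·(-29)) + (34·(-45) − 53·(-28))| = 4378, so the area is 2189.
Along each edge there are gcd(|Δx|,|Δy|)+1 lattice points, so counting each shared vertex once the boundary has gcd(2,94) + gcd(46,70) + gcd(6,8) + gcd(35,1) + gcd(19,17) = 2+2+2+1+1 = 8.
Pick's theorem gives I = A − B/2 + 1 = 2189 − 8/2 + 1 = 2186, so the closed region contains I + B = 2186 + 8 = 2194 lattice points.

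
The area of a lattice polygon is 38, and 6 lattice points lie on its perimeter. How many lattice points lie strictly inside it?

36

From Pick's theorem, I = A − B/2 + 1 = 38 − 6/2 + 1 = 36.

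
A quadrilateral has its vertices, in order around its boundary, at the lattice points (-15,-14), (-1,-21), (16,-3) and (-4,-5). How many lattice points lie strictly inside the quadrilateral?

260

By the shoelace formula, twice the signed area is |((-15)·(-21) − (-1)·(-14)) + ((-1)·(-3) − 16·(-21)) + (16·(-5) − (-4)·(-3)) + ((-4)·(-14) − (-15)·(-5))| = 529, so the area is 264.5.
Along each edge there are gcd(|Δx|,|Δy|)+1 lattice points, so counting each shared vertex once the boundary has gcd(14,7) + gcd(17,18) + gcd(20,2) + gcd(11,9) = 7+1+2+1 = 11.
By Pick's theorem A = I + B/2 − 1, so I = 264.5 − 11/2 + 1 = 260.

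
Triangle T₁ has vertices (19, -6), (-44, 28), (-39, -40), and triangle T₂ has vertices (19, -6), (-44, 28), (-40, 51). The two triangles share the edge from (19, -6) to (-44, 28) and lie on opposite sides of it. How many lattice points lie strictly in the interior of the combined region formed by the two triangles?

2848

The union is the simple quadrilateral with vertices (19, -6), (-39, -40), (-44, 28), (-40, 51) in order.
By the shoelace formula, twice the signed area is |(19·(-40) − (-39)·(-6)) + ((-39)·28 − (-44)·(-40)) + ((-44)·51 − (-40)·28) + ((-40)·(-6) − 19·51)| = 5699, so the area is 2849.5.
Along each edge there are gcd(|Δx|,|Δy|)+1 lattice points, so counting each shared vertex once the boundary has gcd(58,34) + gcd(5,68) + gcd(4,23) + gcd(59,57) = 2+1+1+1 = 5.
By Pick's theorem I = A − B/2 + 1 = 2849.5 − 5/2 + 1 = 2848.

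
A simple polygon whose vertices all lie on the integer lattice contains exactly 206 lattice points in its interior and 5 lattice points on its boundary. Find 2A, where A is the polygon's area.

Pick's theorem states A = I + B/2 − 1, so A = 206 + 5/2 − 1 = 415/2.
Hence 2A = 415.

415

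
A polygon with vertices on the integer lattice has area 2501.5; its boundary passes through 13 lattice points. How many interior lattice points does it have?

From Pick's theorem, I = A − B/2 + 1 = 2501.5 − 13/2 + 1 = 2496.

2496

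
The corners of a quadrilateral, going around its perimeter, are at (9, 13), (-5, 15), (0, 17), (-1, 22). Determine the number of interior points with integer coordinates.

Using the shoelace formula, 2A = |(9·15 − (-5)·13) + ((-5)·17 − 0·15) + (0·22 − (-1)·17) + ((-1)·13 − 9·22)| = 79, so the area is 39.5.
Summing gcd(|Δx|,|Δy|) over the edges gives the boundary count: gcd(14,2) + gcd(5,2) + gcd(1,5) + gcd(10,9) = 2+1+1+1 = 5.
Pick's theorem gives I = A − B/2 + 1 = 39.5 − 5/2 + 1 = 38.

38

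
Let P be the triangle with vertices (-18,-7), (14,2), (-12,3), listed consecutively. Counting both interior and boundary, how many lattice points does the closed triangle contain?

136

The shoelace formula gives twice the area as |((-18)·2 − 14·(-7)) + (14·3 − (-12)·2) + ((-12)·(-7) − (-18)·3)| = 266, so the area is 133.
Summing gcd(|Δx|,|Δy|) over the edges gives the boundary count: gcd(32,9) + gcd(26,1) + gcd(6,10) = 1+1+2 = 4.
Pick's theorem gives I = A − B/2 + 1 = 133 − 4/2 + 1 = 132, so the closed region contains I + B = 132 + 4 = 136 lattice points.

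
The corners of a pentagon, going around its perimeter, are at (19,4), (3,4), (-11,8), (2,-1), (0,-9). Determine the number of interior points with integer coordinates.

By the shoelace formula, twice the signed area is |(19·4 − 3·4) + (3·8 − (-11)·4) + ((-11)·(-1) − 2·8) + (2·(-9) − 0·(-1)) + (0·4 − 19·(-9))| = 280, so the area is 140.
Along each edge there are gcd(|Δx|,|Δy|)+1 lattice points, so counting each shared vertex once the boundary has gcd(16,0) + gcd(14,4) + gcd(13,9) + gcd(2,8) + gcd(19,13) = 16+2+1+2+1 = 22.
Pick's theorem gives I = A − B/2 + 1 = 140 − 22/2 + 1 = 130.

130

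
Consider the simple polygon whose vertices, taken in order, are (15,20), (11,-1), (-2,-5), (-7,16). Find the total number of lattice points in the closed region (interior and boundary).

Using the shoelace formula, 2A = |[15·(-1) − 11·20] + [11·(-5) − (-2)·(-1)] + [(-2)·16 − (-7)·(-5)] + [(-7)·20 − 15·16]| = 739, so the area is 369.5.
Along each edge there are gcd(|Δx|,|Δy|)+1 lattice points, so counting each shared vertex once the boundary has gcd(4,21) + gcd(13,4) + gcd(5,21) + gcd(22,4) = 1+1+1+2 = 5.
Pick's theorem gives I = A − B/2 + 1 = 369.5 − 5/2 + 1 = 368, so the closed region contains I + B = 368 + 5 = 373 lattice points.

373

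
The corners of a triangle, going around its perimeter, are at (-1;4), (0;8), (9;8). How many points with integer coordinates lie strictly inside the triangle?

The shoelace formula gives twice the area as |((-1)·8 − 0·4) + (0·8 − 9·8) + (9·4 − (-1)·8)| = 36, so the area is 18.
Along each edge there are gcd(|Δx|,|Δy|)+1 lattice points, so counting each shared vertex once the boundary has gcd(1,4) + gcd(9,0) + gcd(10,4) = 1+9+2 = 12.
By Pick's theorem A = I + B/2 − 1, so I = 18 − 12/2 + 1 = 13.

13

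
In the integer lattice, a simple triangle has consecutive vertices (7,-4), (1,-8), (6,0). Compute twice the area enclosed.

The shoelace formula gives twice the area as |(7·(-8) − 1·(-4)) + (1·0 − 6·(-8)) + (6·(-4) − 7·0)| = 28, so the area is 14.

28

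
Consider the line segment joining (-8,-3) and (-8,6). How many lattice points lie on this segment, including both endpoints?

10

The number of lattice points on a segment between lattice points is gcd(|Δx|,|Δy|) + 1 = gcd(0,9) + 1 = 9 + 1 = 10.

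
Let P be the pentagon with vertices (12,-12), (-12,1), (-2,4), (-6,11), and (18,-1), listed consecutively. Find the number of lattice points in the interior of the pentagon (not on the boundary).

279

The shoelace formula gives twice the area as |[12·1 − (-12)·(-12)] + [(-12)·4 − (-2)·1] + [(-2)·11 − (-6)·4] + [(-6)·(-1) − 18·11] + [18·(-12) − 12·(-1)]| = 572, so the area is 286.
Summing gcd(|Δx|,|Δy|) over the edges gives the boundary count: gcd(24,13) + gcd(10,3) + gcd(4,7) + gcd(24,12) + gcd(6,11) = 1+1+1+12+1 = 16.
By Pick's theorem A = I + B/2 − 1, so I = 286 − 16/2 + 1 = 279.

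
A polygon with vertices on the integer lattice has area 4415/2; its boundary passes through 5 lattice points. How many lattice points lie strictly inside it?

From Pick's theorem, I = A − B/2 + 1 = 4415/2 − 5/2 + 1 = 2206.

2206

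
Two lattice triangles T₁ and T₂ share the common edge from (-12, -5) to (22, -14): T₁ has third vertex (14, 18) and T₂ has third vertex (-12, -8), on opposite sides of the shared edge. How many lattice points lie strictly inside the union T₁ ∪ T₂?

553

The union is the simple quadrilateral with vertices (-12, -5), (14, 18), (22, -14), (-12, -8) in order.
Using the shoelace formula, 2A = |((-12)·18 − 14·(-5)) + (14·(-14) − 22·18) + (22·(-8) − (-12)·(-14)) + ((-12)·(-5) − (-12)·(-8))| = 1118, so the area is 559.
The number of boundary lattice points is Σ gcd(|Δx|,|Δy|) = gcd(26,23) + gcd(8,32) + gcd(34,6) + gcd(0,3) = 1+8+2+3 = 14.
By Pick's theorem I = A − B/2 + 1 = 559 − 14/2 + 1 = 553.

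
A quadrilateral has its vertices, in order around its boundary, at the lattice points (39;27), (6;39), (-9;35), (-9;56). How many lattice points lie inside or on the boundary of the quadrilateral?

By the shoelace formula, twice the signed area is |[39·39 − 6·27] + [6·35 − (-9)·39] + [(-9)·56 − (-9)·35] + [(-9)·27 − 39·56]| = 696, so the area is 348.
The number of boundary lattice points is Σ gcd(|Δx|,|Δy|) = gcd(33,12) + gcd(15,4) + gcd(0,21) + gcd(48,29) = 3+1+21+1 = 26.
Pick's theorem gives I = A − B/2 + 1 = 348 − 26/2 + 1 = 336, so the closed region contains I + B = 336 + 26 = 362 lattice points.

362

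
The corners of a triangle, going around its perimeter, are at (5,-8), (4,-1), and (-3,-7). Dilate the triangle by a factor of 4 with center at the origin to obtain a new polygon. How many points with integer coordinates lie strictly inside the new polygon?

435

Using the shoelace formula, 2A = |(5·(-1) − 4·(-8)) + (4·(-7) − (-3)·(-1)) + ((-3)·(-8) − 5·(-7))| = 55, so the area is 27.5.
Summing gcd(|Δx|,|Δy|) over the edges gives the boundary count: gcd(1,7) + gcd(7,6) + gcd(8,1) = 1+1+1 = 3.
Scaling by 4 multiplies the area by 4² = 16 (so the new area is 440) and multiplies the boundary lattice-point count by 4, giving 12.
By Pick's theorem, the interior count of the dilated polygon is 440 − 12/2 + 1 = 435.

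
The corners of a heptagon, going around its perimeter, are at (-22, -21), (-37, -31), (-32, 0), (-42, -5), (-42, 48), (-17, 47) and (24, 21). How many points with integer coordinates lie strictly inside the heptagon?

2886

The shoelace formula gives twice the area as |((-22)·(-31) − (-37)·(-21)) + ((-37)·0 − (-32)·(-31)) + ((-32)·(-5) − (-42)·0) + ((-42)·48 − (-42)·(-5)) + ((-42)·47 − (-17)·48) + ((-17)·21 − 24·47) + (24·(-21) − (-22)·21)| = 5838, so the area is 2919.
Summing gcd(|Δx|,|Δy|) over the edges gives the boundary count: gcd(15,10) + gcd(5,31) + gcd(10,5) + gcd(0,53) + gcd(25,1) + gcd(41,26) + gcd(46,42) = 5+1+5+53+1+1+2 = 68.
By Pick's theorem A = I + B/2 − 1, so I = 2919 − 68/2 + 1 = 2886.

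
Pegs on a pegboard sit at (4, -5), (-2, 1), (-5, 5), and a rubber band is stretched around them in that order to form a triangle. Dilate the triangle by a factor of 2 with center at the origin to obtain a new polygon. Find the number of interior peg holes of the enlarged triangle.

5

By the shoelace formula, twice the signed area is |[4·1 − (-2)·(-5)] + [(-2)·5 − (-5)·1] + [(-5)·(-5) − 4·5]| = 6, so the area is 3.
Along each edge there are gcd(|Δx|,|Δy|)+1 lattice points, so counting each shared vertex once the boundary has gcd(6,6) + gcd(3,4) + gcd(9,10) = 6+1+1 = 8.
Scaling by 2 multiplies the area by 2² = 4 (so the new area is 12) and multiplies the boundary lattice-point count by 2, giving 16.
By Pick's theorem, the interior count of the dilated polygon is 12 − 16/2 + 1 = 5.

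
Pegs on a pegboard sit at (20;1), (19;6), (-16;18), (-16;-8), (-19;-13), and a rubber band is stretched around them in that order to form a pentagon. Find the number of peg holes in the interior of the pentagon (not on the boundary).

The shoelace formula gives twice the area as |[20·6 − 19·1] + [19·18 − (-16)·6] + [(-16)·(-8) − (-16)·18] + [(-16)·(-13) − (-19)·(-8)] + [(-19)·1 − 20·(-13)]| = 1252, so the area is 626.
Summing gcd(|Δx|,|Δy|) over the edges gives the boundary count: gcd(1,5) + gcd(35,12) + gcd(0,26) + gcd(3,5) + gcd(39,14) = 1+1+26+1+1 = 30.
By Pick's theorem A = I + B/2 − 1, so I = 626 − 30/2 + 1 = 612.

612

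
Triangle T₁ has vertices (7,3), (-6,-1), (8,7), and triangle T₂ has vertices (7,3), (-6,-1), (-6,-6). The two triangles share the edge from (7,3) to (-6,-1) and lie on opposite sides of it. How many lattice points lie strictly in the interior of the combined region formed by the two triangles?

The union is the simple quadrilateral with vertices (7,3), (8,7), (-6,-1), (-6,-6) in order.
By the shoelace formula, twice the signed area is |[7·7 − 8·3] + [8·(-1) − (-6)·7] + [(-6)·(-6) − (-6)·(-1)] + [(-6)·3 − 7·(-6)]| = 113, so the area is 113/2.
Along each edge there are gcd(|Δx|,|Δy|)+1 lattice points, so counting each shared vertex once the boundary has gcd(1,4) + gcd(14,8) + gcd(0,5) + gcd(13,9) = 1+2+5+1 = 9.
By Pick's theorem I = A − B/2 + 1 = 113/2 − 9/2 + 1 = 53.

53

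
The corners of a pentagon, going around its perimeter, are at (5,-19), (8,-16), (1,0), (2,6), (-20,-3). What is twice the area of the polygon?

By the shoelace formula, twice the signed area is |(5·(-16) − 8·(-19)) + (8·0 − 1·(-16)) + (1·6 − 2·0) + (2·(-3) − (-20)·6) + ((-20)·(-19) − 5·(-3))| = 603, so the area is 301.5.

603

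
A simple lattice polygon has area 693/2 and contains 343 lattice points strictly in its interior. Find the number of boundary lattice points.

Pick's theorem gives A = I + B/2 − 1, so B = 2(A − I + 1) = 2(693/2 − 343 + 1) = 9.

9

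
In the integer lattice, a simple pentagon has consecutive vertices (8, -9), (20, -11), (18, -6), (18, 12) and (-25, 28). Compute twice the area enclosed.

1299

The shoelace formula gives twice the area as |(8·(-11) − 20·(-9)) + (20·(-6) − 18·(-11)) + (18·12 − 18·(-6)) + (18·28 − (-25)·12) + ((-25)·(-9) − 8·28)| = 1299, so the area is 1299/2.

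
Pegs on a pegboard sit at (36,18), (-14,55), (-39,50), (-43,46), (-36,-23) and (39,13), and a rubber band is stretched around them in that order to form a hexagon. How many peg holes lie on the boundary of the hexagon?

15

Along each edge there are gcd(|Δx|,|Δy|)+1 lattice points, so counting each shared vertex once the boundary has gcd(50,37) + gcd(25,5) + gcd(4,4) + gcd(7,69) + gcd(75,36) + gcd(3,5) = 1+5+4+1+3+1 = 15.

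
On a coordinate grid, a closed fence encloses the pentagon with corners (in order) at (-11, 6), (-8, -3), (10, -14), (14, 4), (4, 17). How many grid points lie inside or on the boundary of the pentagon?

By the shoelace formula, twice the signed area is |((-11)·(-3) − (-8)·6) + ((-8)·(-14) − 10·(-3)) + (10·4 − 14·(-14)) + (14·17 − 4·4) + (4·6 − (-11)·17)| = 892, so the area is 446.
The number of boundary lattice points is Σ gcd(|Δx|,|Δy|) = gcd(3,9) + gcd(18,11) + gcd(4,18) + gcd(10,13) + gcd(15,11) = 3+1+2+1+1 = 8.
Pick's theorem gives I = A − B/2 + 1 = 446 − 8/2 + 1 = 443, so the closed region contains I + B = 443 + 8 = 451 lattice points.

451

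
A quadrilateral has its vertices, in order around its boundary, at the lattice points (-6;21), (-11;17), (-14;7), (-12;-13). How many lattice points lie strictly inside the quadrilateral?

By the shoelace formula, twice the signed area is |((-6)·17 − (-11)·21) + ((-11)·7 − (-14)·17) + ((-14)·(-13) − (-12)·7) + ((-12)·21 − (-6)·(-13))| = 226, so the area is 113.
The number of boundary lattice points is Σ gcd(|Δx|,|Δy|) = gcd(5,4) + gcd(3,10) + gcd(2,20) + gcd(6,34) = 1+1+2+2 = 6.
Pick's theorem gives I = A − B/2 + 1 = 113 − 6/2 + 1 = 111.

111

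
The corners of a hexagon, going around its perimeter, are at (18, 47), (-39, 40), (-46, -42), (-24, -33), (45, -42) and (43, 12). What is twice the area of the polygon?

Using the shoelace formula, 2A = |(18·40 − (-39)·47) + ((-39)·(-42) − (-46)·40) + ((-46)·(-33) − (-24)·(-42)) + ((-24)·(-42) − 45·(-33)) + (45·12 − 43·(-42)) + (43·47 − 18·12)| = 13185, so the area is 13185/2.

13185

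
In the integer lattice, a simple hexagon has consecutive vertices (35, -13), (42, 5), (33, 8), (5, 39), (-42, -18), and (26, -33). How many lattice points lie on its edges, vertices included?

Along each edge there are gcd(|Δx|,|Δy|)+1 lattice points, so counting each shared vertex once the boundary has gcd(7,18) + gcd(9,3) + gcd(28,31) + gcd(47,57) + gcd(68,15) + gcd(9,20) = 1+3+1+1+1+1 = 8.

8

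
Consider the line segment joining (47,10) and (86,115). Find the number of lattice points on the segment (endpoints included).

4

The number of lattice points on a segment between lattice points is gcd(|Δx|,|Δy|) + 1 = gcd(39,105) + 1 = 3 + 1 = 4.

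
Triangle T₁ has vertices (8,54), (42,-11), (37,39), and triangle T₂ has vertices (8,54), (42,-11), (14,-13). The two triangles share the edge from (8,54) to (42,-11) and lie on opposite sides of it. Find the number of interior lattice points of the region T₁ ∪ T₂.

1628

The union is the simple quadrilateral with vertices (8,54), (37,39), (42,-11), (14,-13) in order.
By the shoelace formula, twice the signed area is |[8·39 − 37·54] + [37·(-11) − 42·39] + [42·(-13) − 14·(-11)] + [14·54 − 8·(-13)]| = 3263, so the area is 3263/2.
The number of boundary lattice points is Σ gcd(|Δx|,|Δy|) = gcd(29,15) + gcd(5,50) + gcd(28,2) + gcd(6,67) = 1+5+2+1 = 9.
By Pick's theorem I = A − B/2 + 1 = 3263/2 − 9/2 + 1 = 1628.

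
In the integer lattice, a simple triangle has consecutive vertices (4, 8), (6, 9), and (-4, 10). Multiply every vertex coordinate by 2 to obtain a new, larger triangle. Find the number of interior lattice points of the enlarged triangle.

By the shoelace formula, twice the signed area is |[4·9 − 6·8] + [6·10 − (-4)·9] + [(-4)·8 − 4·10]| = 12, so the area is 6.
The number of boundary lattice points is Σ gcd(|Δx|,|Δy|) = gcd(2,1) + gcd(10,1) + gcd(8,2) = 1+1+2 = 4.
Scaling by 2 multiplies the area by 2² = 4 (so the new area is 24) and multiplies the boundary lattice-point count by 2, giving 8.
By Pick's theorem, the interior count of the dilated polygon is 24 − 8/2 + 1 = 21.

21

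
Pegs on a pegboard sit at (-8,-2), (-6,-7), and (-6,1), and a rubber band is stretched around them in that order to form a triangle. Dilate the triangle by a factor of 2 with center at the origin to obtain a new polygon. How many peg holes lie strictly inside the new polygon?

23

The shoelace formula gives twice the area as |((-8)·(-7) − (-6)·(-2)) + ((-6)·1 − (-6)·(-7)) + ((-6)·(-2) − (-8)·1)| = 16, so the area is 8.
The number of boundary lattice points is Σ gcd(|Δx|,|Δy|) = gcd(2,5) + gcd(0,8) + gcd(2,3) = 1+8+1 = 10.
Scaling by 2 multiplies the area by 2² = 4 (so the new area is 32) and multiplies the boundary lattice-point count by 2, giving 20.
By Pick's theorem, the interior count of the dilated polygon is 32 − 20/2 + 1 = 23.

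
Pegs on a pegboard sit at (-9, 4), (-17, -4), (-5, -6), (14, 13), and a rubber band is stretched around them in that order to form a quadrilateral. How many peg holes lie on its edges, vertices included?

Along each edge there are gcd(|Δx|,|Δy|)+1 lattice points, so counting each shared vertex once the boundary has gcd(8,8) + gcd(12,2) + gcd(19,19) + gcd(23,9) = 8+2+19+1 = 30.

30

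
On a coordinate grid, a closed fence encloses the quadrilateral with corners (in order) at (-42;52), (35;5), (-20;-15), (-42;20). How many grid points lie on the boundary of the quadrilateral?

Along each edge there are gcd(|Δx|,|Δy|)+1 lattice points, so counting each shared vertex once the boundary has gcd(77,47) + gcd(55,20) + gcd(22,35) + gcd(0,32) = 1+5+1+32 = 39.

39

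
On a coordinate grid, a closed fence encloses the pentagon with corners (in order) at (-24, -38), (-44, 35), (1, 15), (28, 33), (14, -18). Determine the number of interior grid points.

By the shoelace formula, twice the signed area is |((-24)·35 − (-44)·(-38)) + ((-44)·15 − 1·35) + (1·33 − 28·15) + (28·(-18) − 14·33) + (14·(-38) − (-24)·(-18))| = 5524, so the area is 2762.
Summing gcd(|Δx|,|Δy|) over the edges gives the boundary count: gcd(20,73) + gcd(45,20) + gcd(27,18) + gcd(14,51) + gcd(38,20) = 1+5+9+1+2 = 18.
By Pick's theorem A = I + B/2 − 1, so I = 2762 − 18/2 + 1 = 2754.

2754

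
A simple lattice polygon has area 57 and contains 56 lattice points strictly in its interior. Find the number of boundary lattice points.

4

Pick's theorem gives A = I + B/2 − 1, so B = 2(A − I + 1) = 2(57 − 56 + 1) = 4.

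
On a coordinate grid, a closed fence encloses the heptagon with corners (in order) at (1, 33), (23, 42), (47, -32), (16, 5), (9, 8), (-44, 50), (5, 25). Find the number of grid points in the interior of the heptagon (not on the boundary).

By the shoelace formula, twice the signed area is |(1·42 − 23·33) + (23·(-32) − 47·42) + (47·5 − 16·(-32)) + (16·8 − 9·5) + (9·50 − (-44)·8) + ((-44)·25 − 5·50) + (5·33 − 1·25)| = 3005, so the area is 1502.5.
Along each edge there are gcd(|Δx|,|Δy|)+1 lattice points, so counting each shared vertex once the boundary has gcd(22,9) + gcd(24,74) + gcd(31,37) + gcd(7,3) + gcd(53,42) + gcd(49,25) + gcd(4,8) = 1+2+1+1+1+1+4 = 11.
By Pick's theorem A = I + B/2 − 1, so I = 1502.5 − 11/2 + 1 = 1498.

1498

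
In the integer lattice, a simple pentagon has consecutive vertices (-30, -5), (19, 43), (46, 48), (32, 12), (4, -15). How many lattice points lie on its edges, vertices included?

7

Along each edge there are gcd(|Δx|,|Δy|)+1 lattice points, so counting each shared vertex once the boundary has gcd(49,48) + gcd(27,5) + gcd(14,36) + gcd(28,27) + gcd(34,10) = 1+1+2+1+2 = 7.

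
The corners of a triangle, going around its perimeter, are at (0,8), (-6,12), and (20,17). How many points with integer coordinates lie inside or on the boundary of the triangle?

70

Using the shoelace formula, 2A = |[0·12 − (-6)·8] + [(-6)·17 − 20·12] + [20·8 − 0·17]| = 134, so the area is 67.
Summing gcd(|Δx|,|Δy|) over the edges gives the boundary count: gcd(6,4) + gcd(26,5) + gcd(20,9) = 2+1+1 = 4.
Pick's theorem gives I = A − B/2 + 1 = 67 − 4/2 + 1 = 66, so the closed region contains I + B = 66 + 4 = 70 lattice points.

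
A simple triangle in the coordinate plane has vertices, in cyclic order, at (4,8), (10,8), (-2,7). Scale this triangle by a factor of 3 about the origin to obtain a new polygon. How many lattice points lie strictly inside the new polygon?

By the shoelace formula, twice the signed area is |[4·8 − 10·8] + [10·7 − (-2)·8] + [(-2)·8 − 4·7]| = 6, so the area is 3.
Summing gcd(|Δx|,|Δy|) over the edges gives the boundary count: gcd(6,0) + gcd(12,1) + gcd(6,1) = 6+1+1 = 8.
Scaling by 3 multiplies the area by 3² = 9 (so the new area is 27) and multiplies the boundary lattice-point count by 3, giving 24.
By Pick's theorem, the interior count of the dilated polygon is 27 − 24/2 + 1 = 16.

16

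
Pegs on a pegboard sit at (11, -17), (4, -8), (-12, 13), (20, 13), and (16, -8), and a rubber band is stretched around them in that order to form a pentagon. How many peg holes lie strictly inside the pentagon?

499

Using the shoelace formula, 2A = |[11·(-8) − 4·(-17)] + [4·13 − (-12)·(-8)] + [(-12)·13 − 20·13] + [20·(-8) − 16·13] + [16·(-17) − 11·(-8)]| = 1032, so the area is 516.
The number of boundary lattice points is Σ gcd(|Δx|,|Δy|) = gcd(7,9) + gcd(16,21) + gcd(32,0) + gcd(4,21) + gcd(5,9) = 1+1+32+1+1 = 36.
Pick's theorem gives I = A − B/2 + 1 = 516 − 36/2 + 1 = 499.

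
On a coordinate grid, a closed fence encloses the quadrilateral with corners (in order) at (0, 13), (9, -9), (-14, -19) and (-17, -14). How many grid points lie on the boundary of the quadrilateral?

4

Summing gcd(|Δx|,|Δy|) over the edges gives the boundary count: gcd(9,22) + gcd(23,10) + gcd(3,5) + gcd(17,27) = 1+1+1+1 = 4.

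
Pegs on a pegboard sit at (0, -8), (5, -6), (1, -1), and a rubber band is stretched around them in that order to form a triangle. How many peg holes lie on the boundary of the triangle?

3

The number of boundary lattice points is Σ gcd(|Δx|,|Δy|) = gcd(5,2) + gcd(4,5) + gcd(1,7) = 1+1+1 = 3.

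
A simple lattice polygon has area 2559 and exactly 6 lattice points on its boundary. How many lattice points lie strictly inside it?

Pick's theorem A = I + B/2 − 1 rearranges to I = A − B/2 + 1 = 2559 − 6/2 + 1 = 2557.

2557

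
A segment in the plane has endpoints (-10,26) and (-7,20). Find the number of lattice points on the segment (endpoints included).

The number of lattice points on a segment between lattice points is gcd(|Δx|,|Δy|) + 1 = gcd(3,6) + 1 = 3 + 1 = 4.

4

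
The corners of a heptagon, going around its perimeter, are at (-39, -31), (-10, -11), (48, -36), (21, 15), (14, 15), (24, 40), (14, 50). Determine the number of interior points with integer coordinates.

2459

The shoelace formula gives twice the area as |[(-39)·(-11) − (-10)·(-31)] + [(-10)·(-36) − 48·(-11)] + [48·15 − 21·(-36)] + [21·15 − 14·15] + [14·40 − 24·15] + [24·50 − 14·40] + [14·(-31) − (-39)·50]| = 4944, so the area is 2472.
The number of boundary lattice points is Σ gcd(|Δx|,|Δy|) = gcd(29,20) + gcd(58,25) + gcd(27,51) + gcd(7,0) + gcd(10,25) + gcd(10,10) + gcd(53,81) = 1+1+3+7+5+10+1 = 28.
Pick's theorem gives I = A − B/2 + 1 = 2472 − 28/2 + 1 = 2459.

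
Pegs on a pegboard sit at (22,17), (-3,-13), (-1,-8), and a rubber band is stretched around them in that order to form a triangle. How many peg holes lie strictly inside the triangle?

30

By the shoelace formula, twice the signed area is |[22·(-13) − (-3)·17] + [(-3)·(-8) − (-1)·(-13)] + [(-1)·17 − 22·(-8)]| = 65, so the area is 32.5.
Summing gcd(|Δx|,|Δy|) over the edges gives the boundary count: gcd(25,30) + gcd(2,5) + gcd(23,25) = 5+1+1 = 7.
Pick's theorem gives I = A − B/2 + 1 = 32.5 − 7/2 + 1 = 30.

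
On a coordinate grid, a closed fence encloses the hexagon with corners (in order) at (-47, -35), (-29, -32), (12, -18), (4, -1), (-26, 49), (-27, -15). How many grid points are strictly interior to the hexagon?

By the shoelace formula, twice the signed area is |((-47)·(-32) − (-29)·(-35)) + ((-29)·(-18) − 12·(-32)) + (12·(-1) − 4·(-18)) + (4·49 − (-26)·(-1)) + ((-26)·(-15) − (-27)·49) + ((-27)·(-35) − (-47)·(-15))| = 3578, so the area is 1789.
Along each edge there are gcd(|Δx|,|Δy|)+1 lattice points, so counting each shared vertex once the boundary has gcd(18,3) + gcd(41,14) + gcd(8,17) + gcd(30,50) + gcd(1,64) + gcd(20,20) = 3+1+1+10+1+20 = 36.
By Pick's theorem A = I + B/2 − 1, so I = 1789 − 36/2 + 1 = 1772.

1772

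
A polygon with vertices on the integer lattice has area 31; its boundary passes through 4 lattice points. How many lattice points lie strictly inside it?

30

Pick's theorem A = I + B/2 − 1 rearranges to I = A − B/2 + 1 = 31 − 4/2 + 1 = 30.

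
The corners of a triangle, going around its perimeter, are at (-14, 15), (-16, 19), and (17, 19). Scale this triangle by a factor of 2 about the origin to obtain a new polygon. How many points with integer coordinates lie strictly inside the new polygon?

Using the shoelace formula, 2A = |[(-14)·19 − (-16)·15] + [(-16)·19 − 17·19] + [17·15 − (-14)·19]| = 132, so the area is 66.
Summing gcd(|Δx|,|Δy|) over the edges gives the boundary count: gcd(2,4) + gcd(33,0) + gcd(31,4) = 2+33+1 = 36.
Scaling by 2 multiplies the area by 2² = 4 (so the new area is 264) and multiplies the boundary lattice-point count by 2, giving 72.
By Pick's theorem, the interior count of the dilated polygon is 264 − 72/2 + 1 = 229.

229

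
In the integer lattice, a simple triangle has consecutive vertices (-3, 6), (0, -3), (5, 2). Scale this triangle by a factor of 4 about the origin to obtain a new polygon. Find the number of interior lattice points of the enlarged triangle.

457

Using the shoelace formula, 2A = |[(-3)·(-3) − 0·6] + [0·2 − 5·(-3)] + [5·6 − (-3)·2]| = 60, so the area is 30.
The number of boundary lattice points is Σ gcd(|Δx|,|Δy|) = gcd(3,9) + gcd(5,5) + gcd(8,4) = 3+5+4 = 12.
Scaling by 4 multiplies the area by 4² = 16 (so the new area is 480) and multiplies the boundary lattice-point count by 4, giving 48.
By Pick's theorem, the interior count of the dilated polygon is 480 − 48/2 + 1 = 457.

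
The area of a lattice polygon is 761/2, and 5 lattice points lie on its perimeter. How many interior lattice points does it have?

Pick's theorem A = I + B/2 − 1 rearranges to I = A − B/2 + 1 = 761/2 − 5/2 + 1 = 379.

379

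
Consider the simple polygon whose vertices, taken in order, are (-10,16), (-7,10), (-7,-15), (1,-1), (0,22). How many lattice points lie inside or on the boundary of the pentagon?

243

The shoelace formula gives twice the area as |[(-10)·10 − (-7)·16] + [(-7)·(-15) − (-7)·10] + [(-7)·(-1) − 1·(-15)] + [1·22 − 0·(-1)] + [0·16 − (-10)·22]| = 451, so the area is 225.5.
The number of boundary lattice points is Σ gcd(|Δx|,|Δy|) = gcd(3,6) + gcd(0,25) + gcd(8,14) + gcd(1,23) + gcd(10,6) = 3+25+2+1+2 = 33.
Pick's theorem gives I = A − B/2 + 1 = 225.5 − 33/2 + 1 = 210, so the closed region contains I + B = 210 + 33 = 243 lattice points.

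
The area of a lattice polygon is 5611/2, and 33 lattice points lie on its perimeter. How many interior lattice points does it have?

2790

From Pick's theorem, I = A − B/2 + 1 = 5611/2 − 33/2 + 1 = 2790.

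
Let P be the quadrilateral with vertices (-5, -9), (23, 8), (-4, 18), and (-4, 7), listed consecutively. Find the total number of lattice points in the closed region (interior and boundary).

372

Using the shoelace formula, 2A = |[(-5)·8 − 23·(-9)] + [23·18 − (-4)·8] + [(-4)·7 − (-4)·18] + [(-4)·(-9) − (-5)·7]| = 728, so the area is 364.
The number of boundary lattice points is Σ gcd(|Δx|,|Δy|) = gcd(28,17) + gcd(27,10) + gcd(0,11) + gcd(1,16) = 1+1+11+1 = 14.
Pick's theorem gives I = A − B/2 + 1 = 364 − 14/2 + 1 = 358, so the closed region contains I + B = 358 + 14 = 372 lattice points.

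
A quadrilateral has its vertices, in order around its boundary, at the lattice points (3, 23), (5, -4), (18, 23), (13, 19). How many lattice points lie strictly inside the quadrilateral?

171

Using the shoelace formula, 2A = |(3·(-4) − 5·23) + (5·23 − 18·(-4)) + (18·19 − 13·23) + (13·23 − 3·19)| = 345, so the area is 345/2.
Summing gcd(|Δx|,|Δy|) over the edges gives the boundary count: gcd(2,27) + gcd(13,27) + gcd(5,4) + gcd(10,4) = 1+1+1+2 = 5.
By Pick's theorem A = I + B/2 − 1, so I = 345/2 − 5/2 + 1 = 171.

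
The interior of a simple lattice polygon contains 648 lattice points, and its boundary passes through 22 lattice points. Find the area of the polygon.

658

Pick's theorem states A = I + B/2 − 1, so A = 648 + 22/2 − 1 = 658.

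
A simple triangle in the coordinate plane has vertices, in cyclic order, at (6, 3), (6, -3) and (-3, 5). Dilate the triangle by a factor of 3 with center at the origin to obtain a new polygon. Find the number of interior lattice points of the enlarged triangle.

232

Using the shoelace formula, 2A = |(6·(-3) − 6·3) + (6·5 − (-3)·(-3)) + ((-3)·3 − 6·5)| = 54, so the area is 27.
Along each edge there are gcd(|Δx|,|Δy|)+1 lattice points, so counting each shared vertex once the boundary has gcd(0,6) + gcd(9,8) + gcd(9,2) = 6+1+1 = 8.
Scaling by 3 multiplies the area by 3² = 9 (so the new area is 243) and multiplies the boundary lattice-point count by 3, giving 24.
By Pick's theorem, the interior count of the dilated polygon is 243 − 24/2 + 1 = 232.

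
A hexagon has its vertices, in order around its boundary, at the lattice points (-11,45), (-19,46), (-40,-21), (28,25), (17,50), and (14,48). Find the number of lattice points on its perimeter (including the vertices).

Along each edge there are gcd(|Δx|,|Δy|)+1 lattice points, so counting each shared vertex once the boundary has gcd(8,1) + gcd(21,67) + gcd(68,46) + gcd(11,25) + gcd(3,2) + gcd(25,3) = 1+1+2+1+1+1 = 7.

7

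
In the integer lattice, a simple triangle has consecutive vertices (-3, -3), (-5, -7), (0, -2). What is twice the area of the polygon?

The shoelace formula gives twice the area as |[(-3)·(-7) − (-5)·(-3)] + [(-5)·(-2) − 0·(-7)] + [0·(-3) − (-3)·(-2)]| = 10, so the area is 5.

10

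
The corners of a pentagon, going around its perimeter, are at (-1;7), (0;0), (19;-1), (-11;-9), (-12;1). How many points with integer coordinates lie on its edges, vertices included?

6

The number of boundary lattice points is Σ gcd(|Δx|,|Δy|) = gcd(1,7) + gcd(19,1) + gcd(30,8) + gcd(1,10) + gcd(11,6) = 1+1+2+1+1 = 6.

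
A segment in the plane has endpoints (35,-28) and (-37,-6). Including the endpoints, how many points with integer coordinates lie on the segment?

The number of lattice points on a segment between lattice points is gcd(|Δx|,|Δy|) + 1 = gcd(72,22) + 1 = 2 + 1 = 3.

3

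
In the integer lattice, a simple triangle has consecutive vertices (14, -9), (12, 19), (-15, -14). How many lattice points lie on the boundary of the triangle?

Summing gcd(|Δx|,|Δy|) over the edges gives the boundary count: gcd(2,28) + gcd(27,33) + gcd(29,5) = 2+3+1 = 6.

6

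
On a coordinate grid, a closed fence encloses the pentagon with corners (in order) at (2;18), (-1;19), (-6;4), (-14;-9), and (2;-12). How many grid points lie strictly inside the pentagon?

243

By the shoelace formula, twice the signed area is |[2·19 − (-1)·18] + [(-1)·4 − (-6)·19] + [(-6)·(-9) − (-14)·4] + [(-14)·(-12) − 2·(-9)] + [2·18 − 2·(-12)]| = 522, so the area is 261.
Along each edge there are gcd(|Δx|,|Δy|)+1 lattice points, so counting each shared vertex once the boundary has gcd(3,1) + gcd(5,15) + gcd(8,13) + gcd(16,3) + gcd(0,30) = 1+5+1+1+30 = 38.
By Pick's theorem A = I + B/2 − 1, so I = 261 − 38/2 + 1 = 243.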